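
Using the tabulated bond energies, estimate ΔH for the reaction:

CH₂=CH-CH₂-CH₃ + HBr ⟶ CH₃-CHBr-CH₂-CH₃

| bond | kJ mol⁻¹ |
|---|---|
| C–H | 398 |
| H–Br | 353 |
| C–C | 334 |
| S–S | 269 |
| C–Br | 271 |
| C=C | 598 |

ΔH ≈ −52 kJ

Bonds broken (reactants):
  C–C: 2 × 334 = 668
  C–H: 8 × 398 = 3184
  C=C: 1 × 598 = 598
  H–Br: 1 × 353 = 353
  Σ(broken) = 4803 kJ
Bonds formed (products):
  C–Br: 1 × 271 = 271
  C–C: 3 × 334 = 1002
  C–H: 9 × 398 = 3582
  Σ(formed) = 4855 kJ
ΔH = Σ(broken) − Σ(formed) = 4803 − 4855 = −52 kJ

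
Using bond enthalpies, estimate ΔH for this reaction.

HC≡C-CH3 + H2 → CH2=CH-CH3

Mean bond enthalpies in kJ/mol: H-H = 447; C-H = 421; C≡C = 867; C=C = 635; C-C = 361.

ΔH ≈ −163 kJ

Bonds broken (reactants):
  C≡C: 1 × 867 = 867
  C-C: 1 × 361 = 361
  C-H: 4 × 421 = 1684
  H-H: 1 × 447 = 447
  Σ(broken) = 3359 kJ
Bonds formed (products):
  C-C: 1 × 361 = 361
  C-H: 6 × 421 = 2526
  C=C: 1 × 635 = 635
  Σ(formed) = 3522 kJ
ΔH = Σ(broken) − Σ(formed) = 3359 − 3522 = −163 kJ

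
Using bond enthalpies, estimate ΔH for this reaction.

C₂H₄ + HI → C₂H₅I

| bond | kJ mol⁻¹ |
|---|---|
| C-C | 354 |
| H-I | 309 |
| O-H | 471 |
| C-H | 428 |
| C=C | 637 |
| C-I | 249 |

Bonds broken (reactants):
  C-H: 4 × 428 = 1712
  C=C: 1 × 637 = 637
  H-I: 1 × 309 = 309
  Σ(broken) = 2658 kJ
Bonds formed (products):
  C-C: 1 × 354 = 354
  C-H: 5 × 428 = 2140
  C-I: 1 × 249 = 249
  Σ(formed) = 2743 kJ
ΔH = Σ(broken) − Σ(formed) = 2658 − 2743 = −85 kJ

ΔH ≈ −85 kJ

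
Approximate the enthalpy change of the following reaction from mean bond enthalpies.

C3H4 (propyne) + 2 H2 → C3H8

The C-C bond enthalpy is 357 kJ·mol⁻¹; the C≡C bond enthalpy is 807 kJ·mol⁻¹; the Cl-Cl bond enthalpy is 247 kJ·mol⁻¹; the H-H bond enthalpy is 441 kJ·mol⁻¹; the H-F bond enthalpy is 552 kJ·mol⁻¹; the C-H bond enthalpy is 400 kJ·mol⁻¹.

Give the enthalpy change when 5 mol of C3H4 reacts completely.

Bonds broken (reactants):
  C≡C: 1 × 807 = 807
  C-C: 1 × 357 = 357
  C-H: 4 × 400 = 1600
  H-H: 2 × 441 = 882
  Σ(broken) = 3646 kJ
Bonds formed (products):
  C-C: 2 × 357 = 714
  C-H: 8 × 400 = 3200
  Σ(formed) = 3914 kJ
ΔH = Σ(broken) − Σ(formed) = 3646 − 3914 = −268 kJ
For 5× the reaction as written: 5 × (−268) = −1340 kJ

ΔH = −1340 kJ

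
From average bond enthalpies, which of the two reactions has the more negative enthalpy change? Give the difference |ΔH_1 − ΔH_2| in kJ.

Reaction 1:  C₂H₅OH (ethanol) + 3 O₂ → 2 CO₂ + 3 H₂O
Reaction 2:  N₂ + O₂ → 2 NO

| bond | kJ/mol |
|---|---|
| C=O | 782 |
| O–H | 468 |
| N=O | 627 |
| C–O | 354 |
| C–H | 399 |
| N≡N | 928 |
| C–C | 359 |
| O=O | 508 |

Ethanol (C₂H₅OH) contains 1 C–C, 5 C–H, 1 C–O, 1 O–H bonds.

Reaction 1, by 1418 kJ

Reaction 1:
  Bonds broken (reactants):
    C–C: 1 × 359 = 359
    C–H: 5 × 399 = 1995
    C–O: 1 × 354 = 354
    O–H: 1 × 468 = 468
    O=O: 3 × 508 = 1524
    Σ(broken) = 4700 kJ
  Bonds formed (products):
    C=O: 4 × 782 = 3128
    O–H: 6 × 468 = 2808
    Σ(formed) = 5936 kJ
  ΔH_1 = 4700 − 5936 = −1236 kJ
Reaction 2:
  Bonds broken (reactants):
    N≡N: 1 × 928 = 928
    O=O: 1 × 508 = 508
    Σ(broken) = 1436 kJ
  Bonds formed (products):
    N=O: 2 × 627 = 1254
    Σ(formed) = 1254 kJ
  ΔH_2 = 1436 − 1254 = +182 kJ
ΔH_1 − ΔH_2 = −1418 kJ, so reaction 1 has the more negative ΔH; |ΔH_1 − ΔH_2| = 1418 kJ.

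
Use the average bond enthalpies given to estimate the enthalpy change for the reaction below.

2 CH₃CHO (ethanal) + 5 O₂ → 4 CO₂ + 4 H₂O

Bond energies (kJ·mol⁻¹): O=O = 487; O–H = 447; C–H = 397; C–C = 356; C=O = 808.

ΔH ≈ −2101 kJ

Bonds broken (reactants):
  C–C: 2 × 356 = 712
  C–H: 8 × 397 = 3176
  C=O: 2 × 808 = 1616
  O=O: 5 × 487 = 2435
  Σ(broken) = 7939 kJ
Bonds formed (products):
  C=O: 8 × 808 = 6464
  O–H: 8 × 447 = 3576
  Σ(formed) = 10040 kJ
ΔH = Σ(broken) − Σ(formed) = 7939 − 10040 = −2101 kJ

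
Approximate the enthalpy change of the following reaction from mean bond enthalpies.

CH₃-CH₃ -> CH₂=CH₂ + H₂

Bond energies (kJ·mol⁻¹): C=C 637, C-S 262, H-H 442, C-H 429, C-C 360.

Bonds broken (reactants):
  C-C: 1 × 360 = 360
  C-H: 6 × 429 = 2574
  Σ(broken) = 2934 kJ
Bonds formed (products):
  C-H: 4 × 429 = 1716
  C=C: 1 × 637 = 637
  H-H: 1 × 442 = 442
  Σ(formed) = 2795 kJ
ΔH = Σ(broken) − Σ(formed) = 2934 − 2795 = +139 kJ

ΔH ≈ +139 kJ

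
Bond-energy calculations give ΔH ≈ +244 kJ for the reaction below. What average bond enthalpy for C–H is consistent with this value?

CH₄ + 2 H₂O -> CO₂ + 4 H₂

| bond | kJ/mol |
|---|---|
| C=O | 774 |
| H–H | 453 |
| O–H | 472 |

Let D be the C–H bond energy.
Σ(broken) = 4×D + 4×472 = 1888 + 4D
Σ(formed) = 2×774 + 4×453 = 3360
ΔH = Σ(broken) − Σ(formed) = (1888 + 4D) − (3360) = −1472 + 4D
Setting this equal to +244 kJ gives 4D = 1716, so D = 429 kJ/mol.

D(C–H) ≈ 429 kJ/mol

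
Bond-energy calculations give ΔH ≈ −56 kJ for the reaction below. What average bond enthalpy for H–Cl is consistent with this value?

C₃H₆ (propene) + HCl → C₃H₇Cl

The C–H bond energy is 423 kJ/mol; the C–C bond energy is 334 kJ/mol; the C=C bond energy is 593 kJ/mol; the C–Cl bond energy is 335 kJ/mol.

Let D be the H–Cl bond energy.
Σ(broken) = 1×334 + 6×423 + 1×593 + 1×D = 3465 + D
Σ(formed) = 2×334 + 1×335 + 7×423 = 3964
ΔH = Σ(broken) − Σ(formed) = (3465 + D) − (3964) = −499 + D
Setting this equal to −56 kJ gives D = 443 kJ/mol.

D(H–Cl) ≈ 443 kJ/mol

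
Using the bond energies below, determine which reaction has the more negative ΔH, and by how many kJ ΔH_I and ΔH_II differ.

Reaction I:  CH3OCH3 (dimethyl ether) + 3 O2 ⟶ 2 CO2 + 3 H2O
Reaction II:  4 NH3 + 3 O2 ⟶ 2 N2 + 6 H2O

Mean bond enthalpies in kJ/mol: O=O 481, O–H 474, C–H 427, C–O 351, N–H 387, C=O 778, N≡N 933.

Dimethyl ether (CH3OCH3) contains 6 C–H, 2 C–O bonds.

Reaction II, by 218 kJ

Reaction I:
  Bonds broken (reactants):
    C–H: 6 × 427 = 2562
    C–O: 2 × 351 = 702
    O=O: 3 × 481 = 1443
    Σ(broken) = 4707 kJ
  Bonds formed (products):
    C=O: 4 × 778 = 3112
    O–H: 6 × 474 = 2844
    Σ(formed) = 5956 kJ
  ΔH_I = 4707 − 5956 = −1249 kJ
Reaction II:
  Bonds broken (reactants):
    N–H: 12 × 387 = 4644
    O=O: 3 × 481 = 1443
    Σ(broken) = 6087 kJ
  Bonds formed (products):
    N≡N: 2 × 933 = 1866
    O–H: 12 × 474 = 5688
    Σ(formed) = 7554 kJ
  ΔH_II = 6087 − 7554 = −1467 kJ
ΔH_I − ΔH_II = +218 kJ, so reaction II has the more negative ΔH; |ΔH_I − ΔH_II| = 218 kJ.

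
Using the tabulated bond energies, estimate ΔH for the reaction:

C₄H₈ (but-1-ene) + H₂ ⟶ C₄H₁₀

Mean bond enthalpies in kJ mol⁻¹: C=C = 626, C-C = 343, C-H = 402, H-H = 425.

ΔH ≈ −96 kJ

Bonds broken (reactants):
  C-C: 2 × 343 = 686
  C-H: 8 × 402 = 3216
  C=C: 1 × 626 = 626
  H-H: 1 × 425 = 425
  Σ(broken) = 4953 kJ
Bonds formed (products):
  C-C: 3 × 343 = 1029
  C-H: 10 × 402 = 4020
  Σ(formed) = 5049 kJ
ΔH = Σ(broken) − Σ(formed) = 4953 − 5049 = −96 kJ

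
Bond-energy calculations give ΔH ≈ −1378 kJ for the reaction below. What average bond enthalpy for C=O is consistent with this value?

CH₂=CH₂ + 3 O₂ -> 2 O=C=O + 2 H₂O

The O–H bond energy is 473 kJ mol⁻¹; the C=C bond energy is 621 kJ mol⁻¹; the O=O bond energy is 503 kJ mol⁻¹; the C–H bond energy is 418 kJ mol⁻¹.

D(C=O) ≈ 822 kJ/mol

Let D be the C=O bond energy.
Σ(broken) = 4×418 + 1×621 + 3×503 = 3802
Σ(formed) = 4×D + 4×473 = 1892 + 4D
ΔH = Σ(broken) − Σ(formed) = (3802) − (1892 + 4D) = +1910 − 4D
Setting this equal to −1378 kJ gives 4D = 3288, so D = 822 kJ/mol.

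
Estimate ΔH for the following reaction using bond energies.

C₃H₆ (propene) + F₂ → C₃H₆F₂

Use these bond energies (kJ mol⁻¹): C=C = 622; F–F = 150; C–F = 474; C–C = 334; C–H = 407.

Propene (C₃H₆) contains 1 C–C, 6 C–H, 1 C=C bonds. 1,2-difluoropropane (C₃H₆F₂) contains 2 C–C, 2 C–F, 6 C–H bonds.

Bonds broken (reactants):
  C–C: 1 × 334 = 334
  C–H: 6 × 407 = 2442
  C=C: 1 × 622 = 622
  F–F: 1 × 150 = 150
  Σ(broken) = 3548 kJ
Bonds formed (products):
  C–C: 2 × 334 = 668
  C–F: 2 × 474 = 948
  C–H: 6 × 407 = 2442
  Σ(formed) = 4058 kJ
ΔH = Σ(broken) − Σ(formed) = 3548 − 4058 = −510 kJ

ΔH ≈ −510 kJ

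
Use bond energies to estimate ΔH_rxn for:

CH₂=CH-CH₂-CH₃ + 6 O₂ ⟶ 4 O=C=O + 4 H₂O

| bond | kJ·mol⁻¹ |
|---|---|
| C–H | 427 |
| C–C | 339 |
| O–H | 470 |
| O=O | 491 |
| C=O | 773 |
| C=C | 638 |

ΔH ≈ −2266 kJ

Bonds broken (reactants):
  C–C: 2 × 339 = 678
  C–H: 8 × 427 = 3416
  C=C: 1 × 638 = 638
  O=O: 6 × 491 = 2946
  Σ(broken) = 7678 kJ
Bonds formed (products):
  C=O: 8 × 773 = 6184
  O–H: 8 × 470 = 3760
  Σ(formed) = 9944 kJ
ΔH = Σ(broken) − Σ(formed) = 7678 − 9944 = −2266 kJ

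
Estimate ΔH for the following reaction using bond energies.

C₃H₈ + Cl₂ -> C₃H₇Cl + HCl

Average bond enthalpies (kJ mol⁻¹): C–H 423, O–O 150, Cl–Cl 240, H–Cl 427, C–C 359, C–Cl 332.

ΔH ≈ −96 kJ

Bonds broken (reactants):
  C–C: 2 × 359 = 718
  C–H: 8 × 423 = 3384
  Cl–Cl: 1 × 240 = 240
  Σ(broken) = 4342 kJ
Bonds formed (products):
  C–C: 2 × 359 = 718
  C–Cl: 1 × 332 = 332
  C–H: 7 × 423 = 2961
  H–Cl: 1 × 427 = 427
  Σ(formed) = 4438 kJ
ΔH = Σ(broken) − Σ(formed) = 4342 − 4438 = −96 kJ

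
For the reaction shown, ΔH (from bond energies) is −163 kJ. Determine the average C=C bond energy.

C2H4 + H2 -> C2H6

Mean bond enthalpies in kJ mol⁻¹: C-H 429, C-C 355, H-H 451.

D(C=C) ≈ 599 kJ/mol

Let D be the C=C bond energy.
Σ(broken) = 4×429 + 1×D + 1×451 = 2167 + D
Σ(formed) = 1×355 + 6×429 = 2929
ΔH = Σ(broken) − Σ(formed) = (2167 + D) − (2929) = −762 + D
Setting this equal to −163 kJ gives D = 599 kJ/mol.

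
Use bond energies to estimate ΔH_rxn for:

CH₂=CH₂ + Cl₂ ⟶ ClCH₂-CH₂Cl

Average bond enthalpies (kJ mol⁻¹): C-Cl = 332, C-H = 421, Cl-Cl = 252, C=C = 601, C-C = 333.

Bonds broken (reactants):
  C-H: 4 × 421 = 1684
  C=C: 1 × 601 = 601
  Cl-Cl: 1 × 252 = 252
  Σ(broken) = 2537 kJ
Bonds formed (products):
  C-C: 1 × 333 = 333
  C-Cl: 2 × 332 = 664
  C-H: 4 × 421 = 1684
  Σ(formed) = 2681 kJ
ΔH = Σ(broken) − Σ(formed) = 2537 − 2681 = −144 kJ

ΔH ≈ −144 kJ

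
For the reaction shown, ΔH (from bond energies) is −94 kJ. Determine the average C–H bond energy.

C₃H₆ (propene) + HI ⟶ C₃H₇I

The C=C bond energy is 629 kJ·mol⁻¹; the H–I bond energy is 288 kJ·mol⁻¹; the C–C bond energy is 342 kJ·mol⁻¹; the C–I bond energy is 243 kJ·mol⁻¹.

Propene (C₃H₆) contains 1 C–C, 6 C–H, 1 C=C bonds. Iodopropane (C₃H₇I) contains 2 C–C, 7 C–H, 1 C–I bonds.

D(C–H) ≈ 426 kJ/mol

Let D be the C–H bond energy.
Σ(broken) = 1×342 + 6×D + 1×629 + 1×288 = 1259 + 6D
Σ(formed) = 2×342 + 7×D + 1×243 = 927 + 7D
ΔH = Σ(broken) − Σ(formed) = (1259 + 6D) − (927 + 7D) = +332 − D
Setting this equal to −94 kJ gives D = 426 kJ/mol.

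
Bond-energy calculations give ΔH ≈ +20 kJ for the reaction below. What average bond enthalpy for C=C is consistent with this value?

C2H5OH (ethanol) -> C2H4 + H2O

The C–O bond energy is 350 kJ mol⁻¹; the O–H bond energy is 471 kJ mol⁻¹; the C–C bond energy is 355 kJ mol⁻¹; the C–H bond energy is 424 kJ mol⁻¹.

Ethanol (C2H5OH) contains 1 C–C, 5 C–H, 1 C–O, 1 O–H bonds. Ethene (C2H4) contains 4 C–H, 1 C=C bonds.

D(C=C) ≈ 638 kJ/mol

Let D be the C=C bond energy.
Σ(broken) = 1×355 + 5×424 + 1×350 + 1×471 = 3296
Σ(formed) = 4×424 + 1×D + 2×471 = 2638 + D
ΔH = Σ(broken) − Σ(formed) = (3296) − (2638 + D) = +658 − D
Setting this equal to +20 kJ gives D = 638 kJ/mol.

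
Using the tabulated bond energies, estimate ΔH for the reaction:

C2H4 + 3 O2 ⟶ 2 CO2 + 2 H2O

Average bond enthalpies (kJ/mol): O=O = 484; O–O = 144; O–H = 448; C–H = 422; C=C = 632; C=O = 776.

ΔH ≈ −1124 kJ

Bonds broken (reactants):
  C–H: 4 × 422 = 1688
  C=C: 1 × 632 = 632
  O=O: 3 × 484 = 1452
  Σ(broken) = 3772 kJ
Bonds formed (products):
  C=O: 4 × 776 = 3104
  O–H: 4 × 448 = 1792
  Σ(formed) = 4896 kJ
ΔH = Σ(broken) − Σ(formed) = 3772 − 4896 = −1124 kJ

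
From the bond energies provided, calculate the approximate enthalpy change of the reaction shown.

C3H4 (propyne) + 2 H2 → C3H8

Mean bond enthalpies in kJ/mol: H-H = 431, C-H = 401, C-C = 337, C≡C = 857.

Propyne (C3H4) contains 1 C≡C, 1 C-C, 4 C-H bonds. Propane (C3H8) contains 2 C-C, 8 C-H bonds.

ΔH ≈ −222 kJ

Bonds broken (reactants):
  C≡C: 1 × 857 = 857
  C-C: 1 × 337 = 337
  C-H: 4 × 401 = 1604
  H-H: 2 × 431 = 862
  Σ(broken) = 3660 kJ
Bonds formed (products):
  C-C: 2 × 337 = 674
  C-H: 8 × 401 = 3208
  Σ(formed) = 3882 kJ
ΔH = Σ(broken) − Σ(formed) = 3660 − 3882 = −222 kJ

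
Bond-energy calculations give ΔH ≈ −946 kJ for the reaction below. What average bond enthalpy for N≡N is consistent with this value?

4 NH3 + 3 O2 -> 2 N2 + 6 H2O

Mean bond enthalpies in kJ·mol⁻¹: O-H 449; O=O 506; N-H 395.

D(N≡N) ≈ 908 kJ/mol

Let D be the N≡N bond energy.
Σ(broken) = 12×395 + 3×506 = 6258
Σ(formed) = 2×D + 12×449 = 5388 + 2D
ΔH = Σ(broken) − Σ(formed) = (6258) − (5388 + 2D) = +870 − 2D
Setting this equal to −946 kJ gives 2D = 1816, so D = 908 kJ/mol.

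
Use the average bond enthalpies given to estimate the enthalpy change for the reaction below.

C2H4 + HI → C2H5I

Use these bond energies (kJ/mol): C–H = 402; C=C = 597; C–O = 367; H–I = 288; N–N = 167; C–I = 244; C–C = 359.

Bonds broken (reactants):
  C–H: 4 × 402 = 1608
  C=C: 1 × 597 = 597
  H–I: 1 × 288 = 288
  Σ(broken) = 2493 kJ
Bonds formed (products):
  C–C: 1 × 359 = 359
  C–H: 5 × 402 = 2010
  C–I: 1 × 244 = 244
  Σ(formed) = 2613 kJ
ΔH = Σ(broken) − Σ(formed) = 2493 − 2613 = −120 kJ

ΔH ≈ −120 kJ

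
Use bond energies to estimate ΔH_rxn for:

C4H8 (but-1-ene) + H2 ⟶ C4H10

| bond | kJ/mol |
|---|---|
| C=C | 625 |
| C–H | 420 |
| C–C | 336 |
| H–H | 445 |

ΔH ≈ −106 kJ

Bonds broken (reactants):
  C–C: 2 × 336 = 672
  C–H: 8 × 420 = 3360
  C=C: 1 × 625 = 625
  H–H: 1 × 445 = 445
  Σ(broken) = 5102 kJ
Bonds formed (products):
  C–C: 3 × 336 = 1008
  C–H: 10 × 420 = 4200
  Σ(formed) = 5208 kJ
ΔH = Σ(broken) − Σ(formed) = 5102 − 5208 = −106 kJ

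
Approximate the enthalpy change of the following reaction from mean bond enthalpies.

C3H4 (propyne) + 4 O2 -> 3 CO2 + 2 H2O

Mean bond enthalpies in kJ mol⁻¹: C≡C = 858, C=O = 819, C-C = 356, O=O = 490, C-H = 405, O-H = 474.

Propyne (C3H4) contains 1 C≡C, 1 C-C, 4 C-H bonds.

Bonds broken (reactants):
  C≡C: 1 × 858 = 858
  C-C: 1 × 356 = 356
  C-H: 4 × 405 = 1620
  O=O: 4 × 490 = 1960
  Σ(broken) = 4794 kJ
Bonds formed (products):
  C=O: 6 × 819 = 4914
  O-H: 4 × 474 = 1896
  Σ(formed) = 6810 kJ
ΔH = Σ(broken) − Σ(formed) = 4794 − 6810 = −2016 kJ

ΔH ≈ −2016 kJ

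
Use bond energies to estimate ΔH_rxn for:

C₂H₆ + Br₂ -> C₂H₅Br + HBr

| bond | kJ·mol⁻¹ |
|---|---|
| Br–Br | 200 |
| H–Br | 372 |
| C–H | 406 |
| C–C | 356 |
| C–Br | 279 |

ΔH ≈ −45 kJ

Bonds broken (reactants):
  Br–Br: 1 × 200 = 200
  C–C: 1 × 356 = 356
  C–H: 6 × 406 = 2436
  Σ(broken) = 2992 kJ
Bonds formed (products):
  C–Br: 1 × 279 = 279
  C–C: 1 × 356 = 356
  C–H: 5 × 406 = 2030
  H–Br: 1 × 372 = 372
  Σ(formed) = 3037 kJ
ΔH = Σ(broken) − Σ(formed) = 2992 − 3037 = −45 kJ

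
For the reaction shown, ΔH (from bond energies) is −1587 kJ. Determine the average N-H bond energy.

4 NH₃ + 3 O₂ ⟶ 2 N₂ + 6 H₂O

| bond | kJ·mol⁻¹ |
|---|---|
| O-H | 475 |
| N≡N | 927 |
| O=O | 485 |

Let D be the N-H bond energy.
Σ(broken) = 12×D + 3×485 = 1455 + 12D
Σ(formed) = 2×927 + 12×475 = 7554
ΔH = Σ(broken) − Σ(formed) = (1455 + 12D) − (7554) = −6099 + 12D
Setting this equal to −1587 kJ gives 12D = 4512, so D = 376 kJ/mol.

D(N-H) ≈ 376 kJ/mol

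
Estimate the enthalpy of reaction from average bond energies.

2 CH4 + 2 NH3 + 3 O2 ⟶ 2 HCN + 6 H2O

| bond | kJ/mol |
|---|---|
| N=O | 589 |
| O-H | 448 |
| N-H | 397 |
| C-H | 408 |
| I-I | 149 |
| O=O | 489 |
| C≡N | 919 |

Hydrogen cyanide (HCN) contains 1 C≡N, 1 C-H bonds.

ΔH ≈ −917 kJ

Bonds broken (reactants):
  C-H: 8 × 408 = 3264
  N-H: 6 × 397 = 2382
  O=O: 3 × 489 = 1467
  Σ(broken) = 7113 kJ
Bonds formed (products):
  C≡N: 2 × 919 = 1838
  C-H: 2 × 408 = 816
  O-H: 12 × 448 = 5376
  Σ(formed) = 8030 kJ
ΔH = Σ(broken) − Σ(formed) = 7113 − 8030 = −917 kJ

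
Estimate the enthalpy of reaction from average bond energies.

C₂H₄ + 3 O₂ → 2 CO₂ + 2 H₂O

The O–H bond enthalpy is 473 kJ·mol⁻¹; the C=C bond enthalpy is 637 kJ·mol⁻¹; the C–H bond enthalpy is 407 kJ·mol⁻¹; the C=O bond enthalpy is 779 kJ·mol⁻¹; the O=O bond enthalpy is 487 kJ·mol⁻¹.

Bonds broken (reactants):
  C–H: 4 × 407 = 1628
  C=C: 1 × 637 = 637
  O=O: 3 × 487 = 1461
  Σ(broken) = 3726 kJ
Bonds formed (products):
  C=O: 4 × 779 = 3116
  O–H: 4 × 473 = 1892
  Σ(formed) = 5008 kJ
ΔH = Σ(broken) − Σ(formed) = 3726 − 5008 = −1282 kJ

ΔH ≈ −1282 kJ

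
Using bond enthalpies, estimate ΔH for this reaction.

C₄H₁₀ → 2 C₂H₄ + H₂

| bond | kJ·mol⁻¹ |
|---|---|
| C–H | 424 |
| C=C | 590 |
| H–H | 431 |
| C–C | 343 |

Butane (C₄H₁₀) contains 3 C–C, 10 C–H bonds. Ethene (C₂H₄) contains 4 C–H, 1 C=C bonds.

Bonds broken (reactants):
  C–C: 3 × 343 = 1029
  C–H: 10 × 424 = 4240
  Σ(broken) = 5269 kJ
Bonds formed (products):
  C–H: 8 × 424 = 3392
  C=C: 2 × 590 = 1180
  H–H: 1 × 431 = 431
  Σ(formed) = 5003 kJ
ΔH = Σ(broken) − Σ(formed) = 5269 − 5003 = +266 kJ

ΔH ≈ +266 kJ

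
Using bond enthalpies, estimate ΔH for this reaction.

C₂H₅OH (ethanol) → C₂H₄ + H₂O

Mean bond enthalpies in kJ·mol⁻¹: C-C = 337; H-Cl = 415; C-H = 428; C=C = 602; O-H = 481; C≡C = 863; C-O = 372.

ΔH ≈ +54 kJ

Bonds broken (reactants):
  C-C: 1 × 337 = 337
  C-H: 5 × 428 = 2140
  C-O: 1 × 372 = 372
  O-H: 1 × 481 = 481
  Σ(broken) = 3330 kJ
Bonds formed (products):
  C-H: 4 × 428 = 1712
  C=C: 1 × 602 = 602
  O-H: 2 × 481 = 962
  Σ(formed) = 3276 kJ
ΔH = Σ(broken) − Σ(formed) = 3330 − 3276 = +54 kJ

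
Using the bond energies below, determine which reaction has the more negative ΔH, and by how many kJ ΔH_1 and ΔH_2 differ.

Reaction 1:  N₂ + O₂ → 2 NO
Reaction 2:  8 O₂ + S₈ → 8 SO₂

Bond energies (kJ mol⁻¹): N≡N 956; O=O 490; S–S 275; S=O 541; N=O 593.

Reaction 1:
  Bonds broken (reactants):
    N≡N: 1 × 956 = 956
    O=O: 1 × 490 = 490
    Σ(broken) = 1446 kJ
  Bonds formed (products):
    N=O: 2 × 593 = 1186
    Σ(formed) = 1186 kJ
  ΔH_1 = 1446 − 1186 = +260 kJ
Reaction 2:
  Bonds broken (reactants):
    O=O: 8 × 490 = 3920
    S–S: 8 × 275 = 2200
    Σ(broken) = 6120 kJ
  Bonds formed (products):
    S=O: 16 × 541 = 8656
    Σ(formed) = 8656 kJ
  ΔH_2 = 6120 − 8656 = −2536 kJ
ΔH_1 − ΔH_2 = +2796 kJ, so reaction 2 has the more negative ΔH; |ΔH_1 − ΔH_2| = 2796 kJ.

Reaction 2, by 2796 kJ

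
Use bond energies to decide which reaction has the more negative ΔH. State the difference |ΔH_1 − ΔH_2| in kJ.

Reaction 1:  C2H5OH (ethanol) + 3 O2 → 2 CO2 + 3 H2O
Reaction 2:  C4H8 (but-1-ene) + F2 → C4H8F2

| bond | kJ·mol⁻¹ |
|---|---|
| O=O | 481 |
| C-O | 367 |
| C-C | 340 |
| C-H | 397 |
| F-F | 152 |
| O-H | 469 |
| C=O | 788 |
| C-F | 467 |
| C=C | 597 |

Reaction 1, by 837 kJ

Reaction 1:
  Bonds broken (reactants):
    C-C: 1 × 340 = 340
    C-H: 5 × 397 = 1985
    C-O: 1 × 367 = 367
    O-H: 1 × 469 = 469
    O=O: 3 × 481 = 1443
    Σ(broken) = 4604 kJ
  Bonds formed (products):
    C=O: 4 × 788 = 3152
    O-H: 6 × 469 = 2814
    Σ(formed) = 5966 kJ
  ΔH_1 = 4604 − 5966 = −1362 kJ
Reaction 2:
  Bonds broken (reactants):
    C-C: 2 × 340 = 680
    C-H: 8 × 397 = 3176
    C=C: 1 × 597 = 597
    F-F: 1 × 152 = 152
    Σ(broken) = 4605 kJ
  Bonds formed (products):
    C-C: 3 × 340 = 1020
    C-F: 2 × 467 = 934
    C-H: 8 × 397 = 3176
    Σ(formed) = 5130 kJ
  ΔH_2 = 4605 − 5130 = −525 kJ
ΔH_1 − ΔH_2 = −837 kJ, so reaction 1 has the more negative ΔH; |ΔH_1 − ΔH_2| = 837 kJ.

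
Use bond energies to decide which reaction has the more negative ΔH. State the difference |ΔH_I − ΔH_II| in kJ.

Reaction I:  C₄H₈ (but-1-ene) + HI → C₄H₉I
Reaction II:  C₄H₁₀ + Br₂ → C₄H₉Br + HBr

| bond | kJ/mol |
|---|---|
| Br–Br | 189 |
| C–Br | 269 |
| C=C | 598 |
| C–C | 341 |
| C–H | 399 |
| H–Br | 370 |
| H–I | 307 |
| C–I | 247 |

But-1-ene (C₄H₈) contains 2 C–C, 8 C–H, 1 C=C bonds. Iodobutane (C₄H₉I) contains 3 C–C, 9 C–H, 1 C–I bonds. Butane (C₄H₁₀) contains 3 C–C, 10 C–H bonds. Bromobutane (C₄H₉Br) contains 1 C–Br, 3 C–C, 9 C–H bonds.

Reaction I, by 31 kJ

Reaction I:
  Bonds broken (reactants):
    C–C: 2 × 341 = 682
    C–H: 8 × 399 = 3192
    C=C: 1 × 598 = 598
    H–I: 1 × 307 = 307
    Σ(broken) = 4779 kJ
  Bonds formed (products):
    C–C: 3 × 341 = 1023
    C–H: 9 × 399 = 3591
    C–I: 1 × 247 = 247
    Σ(formed) = 4861 kJ
  ΔH_I = 4779 − 4861 = −82 kJ
Reaction II:
  Bonds broken (reactants):
    Br–Br: 1 × 189 = 189
    C–C: 3 × 341 = 1023
    C–H: 10 × 399 = 3990
    Σ(broken) = 5202 kJ
  Bonds formed (products):
    C–Br: 1 × 269 = 269
    C–C: 3 × 341 = 1023
    C–H: 9 × 399 = 3591
    H–Br: 1 × 370 = 370
    Σ(formed) = 5253 kJ
  ΔH_II = 5202 − 5253 = −51 kJ
ΔH_I − ΔH_II = −31 kJ, so reaction I has the more negative ΔH; |ΔH_I − ΔH_II| = 31 kJ.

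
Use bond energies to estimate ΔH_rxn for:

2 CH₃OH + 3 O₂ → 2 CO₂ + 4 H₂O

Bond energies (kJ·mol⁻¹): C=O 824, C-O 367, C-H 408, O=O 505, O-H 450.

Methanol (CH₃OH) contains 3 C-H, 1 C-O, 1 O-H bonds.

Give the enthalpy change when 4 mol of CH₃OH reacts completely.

Bonds broken (reactants):
  C-H: 6 × 408 = 2448
  C-O: 2 × 367 = 734
  O-H: 2 × 450 = 900
  O=O: 3 × 505 = 1515
  Σ(broken) = 5597 kJ
Bonds formed (products):
  C=O: 4 × 824 = 3296
  O-H: 8 × 450 = 3600
  Σ(formed) = 6896 kJ
ΔH = Σ(broken) − Σ(formed) = 5597 − 6896 = −1299 kJ
For 2× the reaction as written: 2 × (−1299) = −2598 kJ

ΔH = −2598 kJ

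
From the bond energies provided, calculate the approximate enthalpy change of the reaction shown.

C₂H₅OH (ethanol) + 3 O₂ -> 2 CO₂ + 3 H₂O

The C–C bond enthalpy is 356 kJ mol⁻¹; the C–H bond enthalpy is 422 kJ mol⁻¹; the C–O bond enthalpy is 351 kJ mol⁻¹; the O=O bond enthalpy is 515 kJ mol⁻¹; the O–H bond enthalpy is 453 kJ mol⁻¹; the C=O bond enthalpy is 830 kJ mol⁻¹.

ΔH ≈ −1223 kJ

Bonds broken (reactants):
  C–C: 1 × 356 = 356
  C–H: 5 × 422 = 2110
  C–O: 1 × 351 = 351
  O–H: 1 × 453 = 453
  O=O: 3 × 515 = 1545
  Σ(broken) = 4815 kJ
Bonds formed (products):
  C=O: 4 × 830 = 3320
  O–H: 6 × 453 = 2718
  Σ(formed) = 6038 kJ
ΔH = Σ(broken) − Σ(formed) = 4815 − 6038 = −1223 kJ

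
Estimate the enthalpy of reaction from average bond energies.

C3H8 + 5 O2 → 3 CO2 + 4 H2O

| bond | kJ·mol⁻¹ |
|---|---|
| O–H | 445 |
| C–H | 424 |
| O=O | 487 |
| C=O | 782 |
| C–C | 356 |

Bonds broken (reactants):
  C–C: 2 × 356 = 712
  C–H: 8 × 424 = 3392
  O=O: 5 × 487 = 2435
  Σ(broken) = 6539 kJ
Bonds formed (products):
  C=O: 6 × 782 = 4692
  O–H: 8 × 445 = 3560
  Σ(formed) = 8252 kJ
ΔH = Σ(broken) − Σ(formed) = 6539 − 8252 = −1713 kJ

ΔH ≈ −1713 kJ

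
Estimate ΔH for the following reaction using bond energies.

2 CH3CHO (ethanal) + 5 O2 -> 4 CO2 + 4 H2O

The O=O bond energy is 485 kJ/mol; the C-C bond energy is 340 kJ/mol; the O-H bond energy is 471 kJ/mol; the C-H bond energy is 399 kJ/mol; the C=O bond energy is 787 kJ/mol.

Bonds broken (reactants):
  C-C: 2 × 340 = 680
  C-H: 8 × 399 = 3192
  C=O: 2 × 787 = 1574
  O=O: 5 × 485 = 2425
  Σ(broken) = 7871 kJ
Bonds formed (products):
  C=O: 8 × 787 = 6296
  O-H: 8 × 471 = 3768
  Σ(formed) = 10064 kJ
ΔH = Σ(broken) − Σ(formed) = 7871 − 10064 = −2193 kJ

ΔH ≈ −2193 kJ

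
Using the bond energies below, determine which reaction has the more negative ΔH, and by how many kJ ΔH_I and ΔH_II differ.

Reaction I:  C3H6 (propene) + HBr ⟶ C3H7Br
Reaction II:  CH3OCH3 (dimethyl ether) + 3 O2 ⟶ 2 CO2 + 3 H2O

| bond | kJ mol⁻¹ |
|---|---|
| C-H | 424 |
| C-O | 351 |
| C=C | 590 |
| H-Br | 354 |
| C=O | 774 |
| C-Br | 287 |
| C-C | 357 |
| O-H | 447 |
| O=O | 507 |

Reaction II, by 887 kJ

Reaction I:
  Bonds broken (reactants):
    C-C: 1 × 357 = 357
    C-H: 6 × 424 = 2544
    C=C: 1 × 590 = 590
    H-Br: 1 × 354 = 354
    Σ(broken) = 3845 kJ
  Bonds formed (products):
    C-Br: 1 × 287 = 287
    C-C: 2 × 357 = 714
    C-H: 7 × 424 = 2968
    Σ(formed) = 3969 kJ
  ΔH_I = 3845 − 3969 = −124 kJ
Reaction II:
  Bonds broken (reactants):
    C-H: 6 × 424 = 2544
    C-O: 2 × 351 = 702
    O=O: 3 × 507 = 1521
    Σ(broken) = 4767 kJ
  Bonds formed (products):
    C=O: 4 × 774 = 3096
    O-H: 6 × 447 = 2682
    Σ(formed) = 5778 kJ
  ΔH_II = 4767 − 5778 = −1011 kJ
ΔH_I − ΔH_II = +887 kJ, so reaction II has the more negative ΔH; |ΔH_I − ΔH_II| = 887 kJ.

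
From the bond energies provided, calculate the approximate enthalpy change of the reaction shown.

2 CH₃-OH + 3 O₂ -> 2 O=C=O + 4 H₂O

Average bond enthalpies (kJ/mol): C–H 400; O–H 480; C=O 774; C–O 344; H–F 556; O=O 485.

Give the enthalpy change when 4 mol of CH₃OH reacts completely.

ΔH = −2866 kJ

Bonds broken (reactants):
  C–H: 6 × 400 = 2400
  C–O: 2 × 344 = 688
  O–H: 2 × 480 = 960
  O=O: 3 × 485 = 1455
  Σ(broken) = 5503 kJ
Bonds formed (products):
  C=O: 4 × 774 = 3096
  O–H: 8 × 480 = 3840
  Σ(formed) = 6936 kJ
ΔH = Σ(broken) − Σ(formed) = 5503 − 6936 = −1433 kJ
For 2× the reaction as written: 2 × (−1433) = −2866 kJ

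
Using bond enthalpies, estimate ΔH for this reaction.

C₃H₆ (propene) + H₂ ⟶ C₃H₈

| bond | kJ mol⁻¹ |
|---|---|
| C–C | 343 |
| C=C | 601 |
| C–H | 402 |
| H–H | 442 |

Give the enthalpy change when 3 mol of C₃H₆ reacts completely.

ΔH = −312 kJ

Bonds broken (reactants):
  C–C: 1 × 343 = 343
  C–H: 6 × 402 = 2412
  C=C: 1 × 601 = 601
  H–H: 1 × 442 = 442
  Σ(broken) = 3798 kJ
Bonds formed (products):
  C–C: 2 × 343 = 686
  C–H: 8 × 402 = 3216
  Σ(formed) = 3902 kJ
ΔH = Σ(broken) − Σ(formed) = 3798 − 3902 = −104 kJ
For 3× the reaction as written: 3 × (−104) = −312 kJ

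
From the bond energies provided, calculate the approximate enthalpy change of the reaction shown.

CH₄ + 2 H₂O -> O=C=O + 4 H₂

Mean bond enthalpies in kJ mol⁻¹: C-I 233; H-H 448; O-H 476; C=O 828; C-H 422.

Bonds broken (reactants):
  C-H: 4 × 422 = 1688
  O-H: 4 × 476 = 1904
  Σ(broken) = 3592 kJ
Bonds formed (products):
  C=O: 2 × 828 = 1656
  H-H: 4 × 448 = 1792
  Σ(formed) = 3448 kJ
ΔH = Σ(broken) − Σ(formed) = 3592 − 3448 = +144 kJ

ΔH ≈ +144 kJ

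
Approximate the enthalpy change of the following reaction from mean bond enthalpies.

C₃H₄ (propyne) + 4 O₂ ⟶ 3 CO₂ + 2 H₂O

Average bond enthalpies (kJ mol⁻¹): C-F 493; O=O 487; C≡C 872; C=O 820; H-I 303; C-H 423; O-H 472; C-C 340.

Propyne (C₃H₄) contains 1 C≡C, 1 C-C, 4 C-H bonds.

Bonds broken (reactants):
  C≡C: 1 × 872 = 872
  C-C: 1 × 340 = 340
  C-H: 4 × 423 = 1692
  O=O: 4 × 487 = 1948
  Σ(broken) = 4852 kJ
Bonds formed (products):
  C=O: 6 × 820 = 4920
  O-H: 4 × 472 = 1888
  Σ(formed) = 6808 kJ
ΔH = Σ(broken) − Σ(formed) = 4852 − 6808 = −1956 kJ

ΔH ≈ −1956 kJ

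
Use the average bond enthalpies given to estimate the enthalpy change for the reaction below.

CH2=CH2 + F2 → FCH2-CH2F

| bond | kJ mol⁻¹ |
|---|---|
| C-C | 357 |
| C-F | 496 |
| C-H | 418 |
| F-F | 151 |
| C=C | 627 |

ΔH ≈ −571 kJ

Bonds broken (reactants):
  C-H: 4 × 418 = 1672
  C=C: 1 × 627 = 627
  F-F: 1 × 151 = 151
  Σ(broken) = 2450 kJ
Bonds formed (products):
  C-C: 1 × 357 = 357
  C-F: 2 × 496 = 992
  C-H: 4 × 418 = 1672
  Σ(formed) = 3021 kJ
ΔH = Σ(broken) − Σ(formed) = 2450 − 3021 = −571 kJ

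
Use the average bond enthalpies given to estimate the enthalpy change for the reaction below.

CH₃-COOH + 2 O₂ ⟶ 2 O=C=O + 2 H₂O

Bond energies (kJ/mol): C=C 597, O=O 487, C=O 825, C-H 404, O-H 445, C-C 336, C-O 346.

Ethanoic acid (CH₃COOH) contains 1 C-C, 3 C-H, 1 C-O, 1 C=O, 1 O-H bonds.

ΔH ≈ −942 kJ

Bonds broken (reactants):
  C-C: 1 × 336 = 336
  C-H: 3 × 404 = 1212
  C-O: 1 × 346 = 346
  C=O: 1 × 825 = 825
  O-H: 1 × 445 = 445
  O=O: 2 × 487 = 974
  Σ(broken) = 4138 kJ
Bonds formed (products):
  C=O: 4 × 825 = 3300
  O-H: 4 × 445 = 1780
  Σ(formed) = 5080 kJ
ΔH = Σ(broken) − Σ(formed) = 4138 − 5080 = −942 kJ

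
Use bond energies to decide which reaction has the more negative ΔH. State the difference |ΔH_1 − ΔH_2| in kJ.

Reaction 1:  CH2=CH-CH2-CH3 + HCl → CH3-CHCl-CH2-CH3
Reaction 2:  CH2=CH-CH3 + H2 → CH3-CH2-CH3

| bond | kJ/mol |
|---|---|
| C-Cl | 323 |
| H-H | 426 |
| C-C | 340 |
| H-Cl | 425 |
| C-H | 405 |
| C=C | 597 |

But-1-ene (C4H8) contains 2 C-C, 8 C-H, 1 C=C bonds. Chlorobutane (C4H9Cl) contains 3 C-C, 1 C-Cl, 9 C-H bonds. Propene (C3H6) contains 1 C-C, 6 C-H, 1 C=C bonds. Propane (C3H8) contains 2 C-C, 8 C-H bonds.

Reaction 2, by 81 kJ

Reaction 1:
  Bonds broken (reactants):
    C-C: 2 × 340 = 680
    C-H: 8 × 405 = 3240
    C=C: 1 × 597 = 597
    H-Cl: 1 × 425 = 425
    Σ(broken) = 4942 kJ
  Bonds formed (products):
    C-C: 3 × 340 = 1020
    C-Cl: 1 × 323 = 323
    C-H: 9 × 405 = 3645
    Σ(formed) = 4988 kJ
  ΔH_1 = 4942 − 4988 = −46 kJ
Reaction 2:
  Bonds broken (reactants):
    C-C: 1 × 340 = 340
    C-H: 6 × 405 = 2430
    C=C: 1 × 597 = 597
    H-H: 1 × 426 = 426
    Σ(broken) = 3793 kJ
  Bonds formed (products):
    C-C: 2 × 340 = 680
    C-H: 8 × 405 = 3240
    Σ(formed) = 3920 kJ
  ΔH_2 = 3793 − 3920 = −127 kJ
ΔH_1 − ΔH_2 = +81 kJ, so reaction 2 has the more negative ΔH; |ΔH_1 − ΔH_2| = 81 kJ.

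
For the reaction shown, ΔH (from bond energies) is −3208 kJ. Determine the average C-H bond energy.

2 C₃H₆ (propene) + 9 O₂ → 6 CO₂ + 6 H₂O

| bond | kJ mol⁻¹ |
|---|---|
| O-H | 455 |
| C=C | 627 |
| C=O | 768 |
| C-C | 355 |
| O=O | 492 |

Let D be the C-H bond energy.
Σ(broken) = 2×355 + 12×D + 2×627 + 9×492 = 6392 + 12D
Σ(formed) = 12×768 + 12×455 = 14676
ΔH = Σ(broken) − Σ(formed) = (6392 + 12D) − (14676) = −8284 + 12D
Setting this equal to −3208 kJ gives 12D = 5076, so D = 423 kJ/mol.

D(C-H) ≈ 423 kJ/mol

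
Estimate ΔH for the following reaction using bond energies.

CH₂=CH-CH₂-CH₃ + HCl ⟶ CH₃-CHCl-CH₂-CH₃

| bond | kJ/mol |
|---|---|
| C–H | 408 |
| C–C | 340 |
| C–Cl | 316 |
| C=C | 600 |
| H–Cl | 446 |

ΔH ≈ −18 kJ

Bonds broken (reactants):
  C–C: 2 × 340 = 680
  C–H: 8 × 408 = 3264
  C=C: 1 × 600 = 600
  H–Cl: 1 × 446 = 446
  Σ(broken) = 4990 kJ
Bonds formed (products):
  C–C: 3 × 340 = 1020
  C–Cl: 1 × 316 = 316
  C–H: 9 × 408 = 3672
  Σ(formed) = 5008 kJ
ΔH = Σ(broken) − Σ(formed) = 4990 − 5008 = −18 kJ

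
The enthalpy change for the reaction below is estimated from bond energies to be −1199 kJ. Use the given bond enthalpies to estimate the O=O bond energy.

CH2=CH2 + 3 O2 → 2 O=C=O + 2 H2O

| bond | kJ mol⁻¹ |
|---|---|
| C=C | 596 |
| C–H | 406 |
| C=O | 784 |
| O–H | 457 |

D(O=O) ≈ 515 kJ/mol

Let D be the O=O bond energy.
Σ(broken) = 4×406 + 1×596 + 3×D = 2220 + 3D
Σ(formed) = 4×784 + 4×457 = 4964
ΔH = Σ(broken) − Σ(formed) = (2220 + 3D) − (4964) = −2744 + 3D
Setting this equal to −1199 kJ gives 3D = 1545, so D = 515 kJ/mol.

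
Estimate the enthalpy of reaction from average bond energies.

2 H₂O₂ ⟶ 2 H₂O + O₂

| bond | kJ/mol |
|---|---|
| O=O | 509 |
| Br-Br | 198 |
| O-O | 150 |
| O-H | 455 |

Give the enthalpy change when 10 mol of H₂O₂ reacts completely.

Bonds broken (reactants):
  O-H: 4 × 455 = 1820
  O-O: 2 × 150 = 300
  Σ(broken) = 2120 kJ
Bonds formed (products):
  O-H: 4 × 455 = 1820
  O=O: 1 × 509 = 509
  Σ(formed) = 2329 kJ
ΔH = Σ(broken) − Σ(formed) = 2120 − 2329 = −209 kJ
For 5× the reaction as written: 5 × (−209) = −1045 kJ

ΔH = −1045 kJ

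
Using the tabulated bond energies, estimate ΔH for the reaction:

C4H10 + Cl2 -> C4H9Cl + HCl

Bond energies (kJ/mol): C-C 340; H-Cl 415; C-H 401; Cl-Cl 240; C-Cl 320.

ΔH ≈ −94 kJ

Bonds broken (reactants):
  C-C: 3 × 340 = 1020
  C-H: 10 × 401 = 4010
  Cl-Cl: 1 × 240 = 240
  Σ(broken) = 5270 kJ
Bonds formed (products):
  C-C: 3 × 340 = 1020
  C-Cl: 1 × 320 = 320
  C-H: 9 × 401 = 3609
  H-Cl: 1 × 415 = 415
  Σ(formed) = 5364 kJ
ΔH = Σ(broken) − Σ(formed) = 5270 − 5364 = −94 kJ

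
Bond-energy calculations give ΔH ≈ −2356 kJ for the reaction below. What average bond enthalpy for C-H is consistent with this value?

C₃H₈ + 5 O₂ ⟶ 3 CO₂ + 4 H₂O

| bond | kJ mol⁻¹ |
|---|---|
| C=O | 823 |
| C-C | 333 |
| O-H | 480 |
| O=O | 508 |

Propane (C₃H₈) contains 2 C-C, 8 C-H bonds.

D(C-H) ≈ 402 kJ/mol

Let D be the C-H bond energy.
Σ(broken) = 2×333 + 8×D + 5×508 = 3206 + 8D
Σ(formed) = 6×823 + 8×480 = 8778
ΔH = Σ(broken) − Σ(formed) = (3206 + 8D) − (8778) = −5572 + 8D
Setting this equal to −2356 kJ gives 8D = 3216, so D = 402 kJ/mol.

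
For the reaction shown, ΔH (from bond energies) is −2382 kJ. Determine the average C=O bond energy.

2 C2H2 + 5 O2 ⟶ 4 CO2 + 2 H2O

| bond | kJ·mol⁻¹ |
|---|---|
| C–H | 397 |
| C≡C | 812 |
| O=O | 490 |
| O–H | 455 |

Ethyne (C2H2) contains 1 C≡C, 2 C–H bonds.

D(C=O) ≈ 778 kJ/mol

Let D be the C=O bond energy.
Σ(broken) = 2×812 + 4×397 + 5×490 = 5662
Σ(formed) = 8×D + 4×455 = 1820 + 8D
ΔH = Σ(broken) − Σ(formed) = (5662) − (1820 + 8D) = +3842 − 8D
Setting this equal to −2382 kJ gives 8D = 6224, so D = 778 kJ/mol.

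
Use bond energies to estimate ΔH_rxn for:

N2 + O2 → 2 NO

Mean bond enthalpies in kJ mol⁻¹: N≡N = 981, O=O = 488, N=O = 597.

ΔH ≈ +275 kJ

Bonds broken (reactants):
  N≡N: 1 × 981 = 981
  O=O: 1 × 488 = 488
  Σ(broken) = 1469 kJ
Bonds formed (products):
  N=O: 2 × 597 = 1194
  Σ(formed) = 1194 kJ
ΔH = Σ(broken) − Σ(formed) = 1469 − 1194 = +275 kJ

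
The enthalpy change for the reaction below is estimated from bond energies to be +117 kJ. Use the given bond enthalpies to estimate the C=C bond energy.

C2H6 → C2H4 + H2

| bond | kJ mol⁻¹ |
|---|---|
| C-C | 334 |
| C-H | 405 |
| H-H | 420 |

Let D be the C=C bond energy.
Σ(broken) = 1×334 + 6×405 = 2764
Σ(formed) = 4×405 + 1×D + 1×420 = 2040 + D
ΔH = Σ(broken) − Σ(formed) = (2764) − (2040 + D) = +724 − D
Setting this equal to +117 kJ gives D = 607 kJ/mol.

D(C=C) ≈ 607 kJ/mol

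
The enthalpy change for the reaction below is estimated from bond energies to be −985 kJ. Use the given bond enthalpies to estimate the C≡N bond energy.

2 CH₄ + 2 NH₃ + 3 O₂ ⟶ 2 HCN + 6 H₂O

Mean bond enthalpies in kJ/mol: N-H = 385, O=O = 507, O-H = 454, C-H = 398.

Let D be the C≡N bond energy.
Σ(broken) = 8×398 + 6×385 + 3×507 = 7015
Σ(formed) = 2×D + 2×398 + 12×454 = 6244 + 2D
ΔH = Σ(broken) − Σ(formed) = (7015) − (6244 + 2D) = +771 − 2D
Setting this equal to −985 kJ gives 2D = 1756, so D = 878 kJ/mol.

D(C≡N) ≈ 878 kJ/mol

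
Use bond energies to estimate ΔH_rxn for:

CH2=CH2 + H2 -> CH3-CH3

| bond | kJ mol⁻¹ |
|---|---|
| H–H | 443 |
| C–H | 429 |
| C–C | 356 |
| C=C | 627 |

Bonds broken (reactants):
  C–H: 4 × 429 = 1716
  C=C: 1 × 627 = 627
  H–H: 1 × 443 = 443
  Σ(broken) = 2786 kJ
Bonds formed (products):
  C–C: 1 × 356 = 356
  C–H: 6 × 429 = 2574
  Σ(formed) = 2930 kJ
ΔH = Σ(broken) − Σ(formed) = 2786 − 2930 = −144 kJ

ΔH ≈ −144 kJ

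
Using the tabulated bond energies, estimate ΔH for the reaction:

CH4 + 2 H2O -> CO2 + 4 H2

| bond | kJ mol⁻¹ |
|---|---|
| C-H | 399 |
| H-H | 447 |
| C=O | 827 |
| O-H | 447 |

Bonds broken (reactants):
  C-H: 4 × 399 = 1596
  O-H: 4 × 447 = 1788
  Σ(broken) = 3384 kJ
Bonds formed (products):
  C=O: 2 × 827 = 1654
  H-H: 4 × 447 = 1788
  Σ(formed) = 3442 kJ
ΔH = Σ(broken) − Σ(formed) = 3384 − 3442 = −58 kJ

ΔH ≈ −58 kJ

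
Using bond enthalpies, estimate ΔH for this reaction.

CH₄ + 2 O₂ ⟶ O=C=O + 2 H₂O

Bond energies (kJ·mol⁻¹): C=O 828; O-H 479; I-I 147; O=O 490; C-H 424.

ΔH ≈ −896 kJ

Bonds broken (reactants):
  C-H: 4 × 424 = 1696
  O=O: 2 × 490 = 980
  Σ(broken) = 2676 kJ
Bonds formed (products):
  C=O: 2 × 828 = 1656
  O-H: 4 × 479 = 1916
  Σ(formed) = 3572 kJ
ΔH = Σ(broken) − Σ(formed) = 2676 − 3572 = −896 kJ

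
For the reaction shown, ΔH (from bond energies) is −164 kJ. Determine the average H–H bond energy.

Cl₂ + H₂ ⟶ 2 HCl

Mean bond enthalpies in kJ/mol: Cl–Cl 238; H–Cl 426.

Let D be the H–H bond energy.
Σ(broken) = 1×238 + 1×D = 238 + D
Σ(formed) = 2×426 = 852
ΔH = Σ(broken) − Σ(formed) = (238 + D) − (852) = −614 + D
Setting this equal to −164 kJ gives D = 450 kJ/mol.

D(H–H) ≈ 450 kJ/mol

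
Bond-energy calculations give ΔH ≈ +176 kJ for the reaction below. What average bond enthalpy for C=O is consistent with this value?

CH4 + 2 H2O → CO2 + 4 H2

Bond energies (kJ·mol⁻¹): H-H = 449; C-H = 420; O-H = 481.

Let D be the C=O bond energy.
Σ(broken) = 4×420 + 4×481 = 3604
Σ(formed) = 2×D + 4×449 = 1796 + 2D
ΔH = Σ(broken) − Σ(formed) = (3604) − (1796 + 2D) = +1808 − 2D
Setting this equal to +176 kJ gives 2D = 1632, so D = 816 kJ/mol.

D(C=O) ≈ 816 kJ/mol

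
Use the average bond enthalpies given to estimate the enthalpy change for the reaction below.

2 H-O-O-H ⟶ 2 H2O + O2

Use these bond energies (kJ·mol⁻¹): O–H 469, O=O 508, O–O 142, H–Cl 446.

ΔH ≈ −224 kJ

Bonds broken (reactants):
  O–H: 4 × 469 = 1876
  O–O: 2 × 142 = 284
  Σ(broken) = 2160 kJ
Bonds formed (products):
  O–H: 4 × 469 = 1876
  O=O: 1 × 508 = 508
  Σ(formed) = 2384 kJ
ΔH = Σ(broken) − Σ(formed) = 2160 − 2384 = −224 kJ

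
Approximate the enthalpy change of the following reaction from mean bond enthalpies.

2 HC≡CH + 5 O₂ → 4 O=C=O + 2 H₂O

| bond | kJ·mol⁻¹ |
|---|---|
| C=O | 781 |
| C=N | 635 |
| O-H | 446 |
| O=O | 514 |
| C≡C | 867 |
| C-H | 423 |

ΔH ≈ −2036 kJ

Bonds broken (reactants):
  C≡C: 2 × 867 = 1734
  C-H: 4 × 423 = 1692
  O=O: 5 × 514 = 2570
  Σ(broken) = 5996 kJ
Bonds formed (products):
  C=O: 8 × 781 = 6248
  O-H: 4 × 446 = 1784
  Σ(formed) = 8032 kJ
ΔH = Σ(broken) − Σ(formed) = 5996 − 8032 = −2036 kJ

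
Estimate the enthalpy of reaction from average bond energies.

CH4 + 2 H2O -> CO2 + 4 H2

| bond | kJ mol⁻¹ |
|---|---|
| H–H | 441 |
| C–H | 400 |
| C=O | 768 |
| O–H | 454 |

Bonds broken (reactants):
  C–H: 4 × 400 = 1600
  O–H: 4 × 454 = 1816
  Σ(broken) = 3416 kJ
Bonds formed (products):
  C=O: 2 × 768 = 1536
  H–H: 4 × 441 = 1764
  Σ(formed) = 3300 kJ
ΔH = Σ(broken) − Σ(formed) = 3416 − 3300 = +116 kJ

ΔH ≈ +116 kJ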